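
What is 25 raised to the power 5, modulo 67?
40

Repeated squaring. Binary of 5 = 101.
25^1 ≡ 25 (mod 67); 25^2 ≡ 22 (mod 67); 25^4 ≡ 15 (mod 67)
25^5 = 25^1 × 25^4 ≡ 40 (mod 67)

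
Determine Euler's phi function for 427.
360

427 = 7 × 61
φ(n) = n × ∏(1 - 1/p) for each prime p dividing n
φ(427) = 427 × (1 - 1/7) × (1 - 1/61) = 360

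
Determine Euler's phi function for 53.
52

53 = 53
φ(n) = n × ∏(1 - 1/p) for each prime p dividing n
φ(53) = 53 × (1 - 1/53) = 52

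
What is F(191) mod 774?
739

Matrix identity: Q^n = [[F_(n+1), F_n], [F_n, F_(n-1)]] with Q = [[1,1],[1,0]].
n = 191 = 10111111₂. Square-and-multiply, entries mod 774:
Q^1 = [[1,1],[1,0]]
Q^2 = (Q^1)² = [[2,1],[1,1]]
Q^5 = (Q^2)²·Q = [[8,5],[5,3]]
Q^11 = (Q^5)²·Q = [[144,89],[89,55]]
Q^23 = (Q^11)²·Q = [[702,19],[19,683]]
Q^47 = (Q^23)²·Q = [[126,127],[127,773]]
Q^95 = (Q^47)²·Q = [[666,271],[271,395]]
Q^191 = (Q^95)²·Q = [[342,739],[739,377]]
F_191 mod 774 = Q^191[0][1] = 739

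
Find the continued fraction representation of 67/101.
[0; 1, 1, 1, 33]

Euclidean algorithm steps:
67 = 0 × 101 + 67
101 = 1 × 67 + 34
67 = 1 × 34 + 33
34 = 1 × 33 + 1
33 = 33 × 1 + 0
Continued fraction: [0; 1, 1, 1, 33]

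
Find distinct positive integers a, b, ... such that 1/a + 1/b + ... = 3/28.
1/10 + 1/140

Greedy algorithm:
3/28: ceiling(28/3) = 10, use 1/10
1/140: ceiling(140/1) = 140, use 1/140
Result: 3/28 = 1/10 + 1/140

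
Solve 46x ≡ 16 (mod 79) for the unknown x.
x ≡ 45 (mod 79)

gcd(46, 79) = 1, which divides 16, so solutions exist.
Find 46^(-1) mod 79 by the extended Euclidean algorithm:
79 = 1 × 46 + 33  ⟹  33 = (1)·79 + (-1)·46
46 = 1 × 33 + 13  ⟹  13 = (-1)·79 + (2)·46
33 = 2 × 13 + 7  ⟹  7 = (3)·79 + (-5)·46
13 = 1 × 7 + 6  ⟹  6 = (-4)·79 + (7)·46
7 = 1 × 6 + 1  ⟹  1 = (7)·79 + (-12)·46
So (-12)·46 ≡ 1 (mod 79), i.e. 46^(-1) ≡ -12 ≡ 67 (mod 79).
x ≡ 67 × 16 = 1072 ≡ 45 (mod 79).
Check: 46 × 45 = 2070 ≡ 16 (mod 79).
Unique solution: x ≡ 45 (mod 79)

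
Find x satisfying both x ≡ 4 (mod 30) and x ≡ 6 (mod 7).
34

Using Chinese Remainder Theorem:
M = 30 × 7 = 210
M1 = 7, M2 = 30
y1 = 7^(-1) mod 30 = 13
y2 = 30^(-1) mod 7 = 4
x = (4×7×13 + 6×30×4) mod 210 = 34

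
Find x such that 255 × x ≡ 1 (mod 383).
380

gcd(255, 383) = 1, so the inverse exists.
Extended Euclidean algorithm on (383, 255):
383 = 1 × 255 + 128  ⟹  128 = (1)·383 + (-1)·255
255 = 1 × 128 + 127  ⟹  127 = (-1)·383 + (2)·255
128 = 1 × 127 + 1  ⟹  1 = (2)·383 + (-3)·255
So (-3)·255 ≡ 1 (mod 383), i.e. 255^(-1) ≡ -3 ≡ 380 (mod 383).
Check: 255 × 380 = 96900 ≡ 1 (mod 383)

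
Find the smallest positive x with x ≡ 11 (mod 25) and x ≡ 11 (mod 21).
11

Using Chinese Remainder Theorem:
M = 25 × 21 = 525
M1 = 21, M2 = 25
y1 = 21^(-1) mod 25 = 6
y2 = 25^(-1) mod 21 = 16
x = (11×21×6 + 11×25×16) mod 525 = 11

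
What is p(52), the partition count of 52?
281589

p(n) counts ways to write n as a sum of positive integers (order ignored).
Euler's pentagonal recurrence: p(k) = p(k-1) + p(k-2) - p(k-5) - p(k-7) + p(k-12) + p(k-15) - ... (offsets j(3j∓1)/2, signs ++--, p(0)=1, p(<0)=0).
DP table for k = 0..51: p(0)=1, p(1)=1, p(2)=2, p(3)=3, p(4)=5, p(5)=7, p(6)=11, p(7)=15, p(8)=22, p(9)=30, p(10)=42, p(11)=56, p(12)=77, p(13)=101, p(14)=135, p(15)=176, p(16)=231, p(17)=297, p(18)=385, p(19)=490, p(20)=627, p(21)=792, p(22)=1002, p(23)=1255, p(24)=1575, p(25)=1958, p(26)=2436, p(27)=3010, p(28)=3718, p(29)=4565, p(30)=5604, p(31)=6842, p(32)=8349, p(33)=10143, p(34)=12310, p(35)=14883, p(36)=17977, p(37)=21637, p(38)=26015, p(39)=31185, p(40)=37338, p(41)=44583, p(42)=53174, p(43)=63261, p(44)=75175, p(45)=89134, p(46)=105558, p(47)=124754, p(48)=147273, p(49)=173525, p(50)=204226, p(51)=239943.
Final step: p(52) = p(51) + p(50) - p(47) - p(45) + p(40) + p(37) - p(30) - p(26) + p(17) + p(12) - p(1)
= 239943 + 204226 - 124754 - 89134 + 37338 + 21637 - 5604 - 2436 + 297 + 77 - 1
= 281589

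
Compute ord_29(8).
28

29 is prime, so ord(8) divides φ(29) = 28.
Divisors of 28: 1, 2, 4, 7, 14, 28.
Repeated squaring: 8^1 ≡ 8, 8^2 ≡ 6, 8^4 ≡ 7, 8^8 ≡ 20, 8^16 ≡ 23 (mod 29).
Test 8^d mod 29 for each divisor d in increasing order:
8^1 ≡ 8
8^2 ≡ 6
8^4 ≡ 7
8^7 = 8^4·8^2·8^1 ≡ 17
8^14 = 8^8·8^4·8^2 ≡ 28
8^28 = 8^16·8^8·8^4 ≡ 1  ← first divisor giving 1
The order is 28.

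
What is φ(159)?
104

159 = 3 × 53
φ(n) = n × ∏(1 - 1/p) for each prime p dividing n
φ(159) = 159 × (1 - 1/3) × (1 - 1/53) = 104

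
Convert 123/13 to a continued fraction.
[9; 2, 6]

Euclidean algorithm steps:
123 = 9 × 13 + 6
13 = 2 × 6 + 1
6 = 6 × 1 + 0
Continued fraction: [9; 2, 6]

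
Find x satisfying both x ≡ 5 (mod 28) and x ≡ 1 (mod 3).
61

Using Chinese Remainder Theorem:
M = 28 × 3 = 84
M1 = 3, M2 = 28
y1 = 3^(-1) mod 28 = 19
y2 = 28^(-1) mod 3 = 1
x = (5×3×19 + 1×28×1) mod 84 = 61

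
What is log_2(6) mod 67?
40

Baby-step giant-step with step n = ⌈√67⌉ = 9.
Baby steps 2^j mod 67 (j:value) for j=0..8: 0:1, 1:2, 2:4, 3:8, 4:16, 5:32, 6:64, 7:61, 8:55.
Giant-step multiplier: 2^(-9) ≡ 2^(66-9) = 2^57 ≡ 53 (mod 67).
Giant steps γ_i = 6·53^i mod 67: γ_0=6, γ_1=50, γ_2=37, γ_3=18, γ_4=16 (in table at j=4).
x = i·n + j = 4·9 + 4 = 40.
Check: 2^40 ≡ 6 (mod 67).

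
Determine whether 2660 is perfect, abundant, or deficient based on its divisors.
abundant

Proper divisors of 2660: sum = 1 + 2 + 4 + 5 + 7 + 10 + 14 + 19 + ... + 380 + 532 + 665 + 1330 (23 divisors) = 4060
Since 4060 > 2660, 2660 is abundant.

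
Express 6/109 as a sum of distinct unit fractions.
1/19 + 1/415 + 1/214867 + 1/61556888719 + 1/5683875823083467302723 + 1/64612888744465525793841376769540622379126735

Greedy algorithm:
6/109: ceiling(109/6) = 19, use 1/19
5/2071: ceiling(2071/5) = 415, use 1/415
4/859465: ceiling(859465/4) = 214867, use 1/214867
3/184670666155: ceiling(184670666155/3) = 61556888719, use 1/61556888719
2/11367751646166934605445: ceiling(11367751646166934605445/2) = 5683875823083467302723, use 1/5683875823083467302723
1/64612888744465525793841376769540622379126735: ceiling(64612888744465525793841376769540622379126735/1) = 64612888744465525793841376769540622379126735, use 1/64612888744465525793841376769540622379126735
Result: 6/109 = 1/19 + 1/415 + 1/214867 + 1/61556888719 + 1/5683875823083467302723 + 1/64612888744465525793841376769540622379126735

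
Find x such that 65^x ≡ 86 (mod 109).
21

Baby-step giant-step with step n = ⌈√109⌉ = 11.
Baby steps 65^j mod 109 (j:value) for j=0..10: 0:1, 1:65, 2:83, 3:54, 4:22, 5:13, 6:82, 7:98, 8:48, 9:68, 10:60.
Giant-step multiplier: 65^(-11) ≡ 65^(108-11) = 65^97 ≡ 59 (mod 109).
Giant steps γ_i = 86·59^i mod 109: γ_0=86, γ_1=60 (in table at j=10).
x = i·n + j = 1·11 + 10 = 21.
Check: 65^21 ≡ 86 (mod 109).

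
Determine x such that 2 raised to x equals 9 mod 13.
8

Baby-step giant-step with step n = ⌈√13⌉ = 4.
Baby steps 2^j mod 13 (j:value) for j=0..3: 0:1, 1:2, 2:4, 3:8.
Giant-step multiplier: 2^(-4) ≡ 2^(12-4) = 2^8 ≡ 9 (mod 13).
Giant steps γ_i = 9·9^i mod 13: γ_0=9, γ_1=3, γ_2=1 (in table at j=0).
x = i·n + j = 2·4 + 0 = 8.
Check: 2^8 ≡ 9 (mod 13).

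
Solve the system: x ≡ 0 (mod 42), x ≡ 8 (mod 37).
378

Using Chinese Remainder Theorem:
M = 42 × 37 = 1554
M1 = 37, M2 = 42
y1 = 37^(-1) mod 42 = 25
y2 = 42^(-1) mod 37 = 15
x = (0×37×25 + 8×42×15) mod 1554 = 378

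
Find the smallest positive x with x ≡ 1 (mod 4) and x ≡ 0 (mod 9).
9

Using Chinese Remainder Theorem:
M = 4 × 9 = 36
M1 = 9, M2 = 4
y1 = 9^(-1) mod 4 = 1
y2 = 4^(-1) mod 9 = 7
x = (1×9×1 + 0×4×7) mod 36 = 9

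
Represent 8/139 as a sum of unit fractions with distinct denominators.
1/18 + 1/501 + 1/417834

Greedy algorithm:
8/139: ceiling(139/8) = 18, use 1/18
5/2502: ceiling(2502/5) = 501, use 1/501
1/417834: ceiling(417834/1) = 417834, use 1/417834
Result: 8/139 = 1/18 + 1/501 + 1/417834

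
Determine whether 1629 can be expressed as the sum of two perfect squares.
27² + 30² (a=27, b=30)

Factorization: 1629 = 3^2 × 181
By Fermat: n is sum of two squares iff every prime p ≡ 3 (mod 4) appears to even power.
All primes ≡ 3 (mod 4) appear to even power.
Search a = 0, 1, 2, … for 1629 - a² a perfect square: first hit at a = 27: 1629 - 729 = 900 = 30².
1629 = 27² + 30² = 729 + 900 ✓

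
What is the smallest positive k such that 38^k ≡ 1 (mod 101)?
100

101 is prime, so ord(38) divides φ(101) = 100.
Divisors of 100: 1, 2, 4, 5, 10, 20, 25, 50, 100.
Repeated squaring: 38^1 ≡ 38, 38^2 ≡ 30, 38^4 ≡ 92, 38^8 ≡ 81, 38^16 ≡ 97, 38^32 ≡ 16, 38^64 ≡ 54 (mod 101).
Test 38^d mod 101 for each divisor d in increasing order:
38^1 ≡ 38
38^2 ≡ 30
38^4 ≡ 92
38^5 = 38^4·38^1 ≡ 62
38^10 = 38^8·38^2 ≡ 6
38^20 = 38^16·38^4 ≡ 36
38^25 = 38^16·38^8·38^1 ≡ 10
38^50 = 38^32·38^16·38^2 ≡ 100
38^100 = 38^64·38^32·38^4 ≡ 1  ← first divisor giving 1
The order is 100.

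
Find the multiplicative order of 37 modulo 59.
58

59 is prime, so ord(37) divides φ(59) = 58.
Divisors of 58: 1, 2, 29, 58.
Repeated squaring: 37^1 ≡ 37, 37^2 ≡ 12, 37^4 ≡ 26, 37^8 ≡ 27, 37^16 ≡ 21, 37^32 ≡ 28 (mod 59).
Test 37^d mod 59 for each divisor d in increasing order:
37^1 ≡ 37
37^2 ≡ 12
37^29 = 37^16·37^8·37^4·37^1 ≡ 58
37^58 = 37^32·37^16·37^8·37^2 ≡ 1  ← first divisor giving 1
The order is 58.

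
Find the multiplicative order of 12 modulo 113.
112

113 is prime, so ord(12) divides φ(113) = 112.
Divisors of 112: 1, 2, 4, 7, 8, 14, 16, 28, 56, 112.
Repeated squaring: 12^1 ≡ 12, 12^2 ≡ 31, 12^4 ≡ 57, 12^8 ≡ 85, 12^16 ≡ 106, 12^32 ≡ 49, 12^64 ≡ 28 (mod 113).
Test 12^d mod 113 for each divisor d in increasing order:
12^1 ≡ 12
12^2 ≡ 31
12^4 ≡ 57
12^7 = 12^4·12^2·12^1 ≡ 73
12^8 ≡ 85
12^14 = 12^8·12^4·12^2 ≡ 18
12^16 ≡ 106
12^28 = 12^16·12^8·12^4 ≡ 98
12^56 = 12^32·12^16·12^8 ≡ 112
12^112 = 12^64·12^32·12^16 ≡ 1  ← first divisor giving 1
The order is 112.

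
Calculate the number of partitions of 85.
30167357

p(n) counts ways to write n as a sum of positive integers (order ignored).
Euler's pentagonal recurrence: p(k) = p(k-1) + p(k-2) - p(k-5) - p(k-7) + p(k-12) + p(k-15) - ... (offsets j(3j∓1)/2, signs ++--, p(0)=1, p(<0)=0).
DP table for k = 0..84: p(0)=1, p(1)=1, p(2)=2, p(3)=3, p(4)=5, p(5)=7, p(6)=11, p(7)=15, p(8)=22, p(9)=30, p(10)=42, p(11)=56, p(12)=77, p(13)=101, p(14)=135, p(15)=176, p(16)=231, p(17)=297, p(18)=385, p(19)=490, p(20)=627, p(21)=792, p(22)=1002, p(23)=1255, p(24)=1575, p(25)=1958, p(26)=2436, p(27)=3010, p(28)=3718, p(29)=4565, p(30)=5604, p(31)=6842, p(32)=8349, p(33)=10143, p(34)=12310, p(35)=14883, p(36)=17977, p(37)=21637, p(38)=26015, p(39)=31185, p(40)=37338, p(41)=44583, p(42)=53174, p(43)=63261, p(44)=75175, p(45)=89134, p(46)=105558, p(47)=124754, p(48)=147273, p(49)=173525, p(50)=204226, p(51)=239943, p(52)=281589, p(53)=329931, p(54)=386155, p(55)=451276, p(56)=526823, p(57)=614154, p(58)=715220, p(59)=831820, p(60)=966467, p(61)=1121505, p(62)=1300156, p(63)=1505499, p(64)=1741630, p(65)=2012558, p(66)=2323520, p(67)=2679689, p(68)=3087735, p(69)=3554345, p(70)=4087968, p(71)=4697205, p(72)=5392783, p(73)=6185689, p(74)=7089500, p(75)=8118264, p(76)=9289091, p(77)=10619863, p(78)=12132164, p(79)=13848650, p(80)=15796476, p(81)=18004327, p(82)=20506255, p(83)=23338469, p(84)=26543660.
Final step: p(85) = p(84) + p(83) - p(80) - p(78) + p(73) + p(70) - p(63) - p(59) + p(50) + p(45) - p(34) - p(28) + p(15) + p(8)
= 26543660 + 23338469 - 15796476 - 12132164 + 6185689 + 4087968 - 1505499 - 831820 + 204226 + 89134 - 12310 - 3718 + 176 + 22
= 30167357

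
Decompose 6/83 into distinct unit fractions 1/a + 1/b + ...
1/14 + 1/1162

Greedy algorithm:
6/83: ceiling(83/6) = 14, use 1/14
1/1162: ceiling(1162/1) = 1162, use 1/1162
Result: 6/83 = 1/14 + 1/1162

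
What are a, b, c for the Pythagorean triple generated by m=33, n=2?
(1085, 132, 1093)

Euclid's formula: a = m² - n², b = 2mn, c = m² + n²
m = 33, n = 2
a = 33² - 2² = 1089 - 4 = 1085
b = 2 × 33 × 2 = 132
c = 33² + 2² = 1089 + 4 = 1093
Verification: 1085² + 132² = 1177225 + 17424 = 1194649 = 1093² ✓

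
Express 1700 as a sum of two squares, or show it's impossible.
10² + 40² (a=10, b=40)

Factorization: 1700 = 2^2 × 5^2 × 17
By Fermat: n is sum of two squares iff every prime p ≡ 3 (mod 4) appears to even power.
All primes ≡ 3 (mod 4) appear to even power.
Search a = 0, 1, 2, … for 1700 - a² a perfect square: first hit at a = 10: 1700 - 100 = 1600 = 40².
1700 = 10² + 40² = 100 + 1600 ✓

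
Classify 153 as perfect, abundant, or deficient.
deficient

Proper divisors of 153: sum = 1 + 3 + 9 + 17 + 51 = 81
Since 81 < 153, 153 is deficient.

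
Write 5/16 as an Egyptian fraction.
1/4 + 1/16

Greedy algorithm:
5/16: ceiling(16/5) = 4, use 1/4
1/16: ceiling(16/1) = 16, use 1/16
Result: 5/16 = 1/4 + 1/16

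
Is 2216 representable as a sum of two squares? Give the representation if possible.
10² + 46² (a=10, b=46)

Factorization: 2216 = 2^3 × 277
By Fermat: n is sum of two squares iff every prime p ≡ 3 (mod 4) appears to even power.
All primes ≡ 3 (mod 4) appear to even power.
Search a = 0, 1, 2, … for 2216 - a² a perfect square: first hit at a = 10: 2216 - 100 = 2116 = 46².
2216 = 10² + 46² = 100 + 2116 ✓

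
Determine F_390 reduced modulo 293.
181

Matrix identity: Q^n = [[F_(n+1), F_n], [F_n, F_(n-1)]] with Q = [[1,1],[1,0]].
n = 390 = 110000110₂. Square-and-multiply, entries mod 293:
Q^1 = [[1,1],[1,0]]
Q^3 = (Q^1)²·Q = [[3,2],[2,1]]
Q^6 = (Q^3)² = [[13,8],[8,5]]
Q^12 = (Q^6)² = [[233,144],[144,89]]
Q^24 = (Q^12)² = [[17,74],[74,236]]
Q^48 = (Q^24)² = [[198,263],[263,228]]
Q^97 = (Q^48)²·Q = [[75,256],[256,112]]
Q^195 = (Q^97)²·Q = [[75,255],[255,113]]
Q^390 = (Q^195)² = [[37,181],[181,149]]
F_390 mod 293 = Q^390[0][1] = 181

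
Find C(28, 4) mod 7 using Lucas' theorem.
0

Using Lucas' theorem:
Write n=28 and k=4 in base 7:
n in base 7: [4, 0]
k in base 7: [0, 4]
C(28,4) mod 7 = ∏ C(n_i, k_i) mod 7
Digit binomials (mod 7): C(4,0) = 1; C(0,4) = 0 (k_i > n_i)
Product: 1 × 0 = 0 ≡ 0 (mod 7)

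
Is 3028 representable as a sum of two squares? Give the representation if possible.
18² + 52² (a=18, b=52)

Factorization: 3028 = 2^2 × 757
By Fermat: n is sum of two squares iff every prime p ≡ 3 (mod 4) appears to even power.
All primes ≡ 3 (mod 4) appear to even power.
Search a = 0, 1, 2, … for 3028 - a² a perfect square: first hit at a = 18: 3028 - 324 = 2704 = 52².
3028 = 18² + 52² = 324 + 2704 ✓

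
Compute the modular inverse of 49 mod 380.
349

gcd(49, 380) = 1, so the inverse exists.
Extended Euclidean algorithm on (380, 49):
380 = 7 × 49 + 37  ⟹  37 = (1)·380 + (-7)·49
49 = 1 × 37 + 12  ⟹  12 = (-1)·380 + (8)·49
37 = 3 × 12 + 1  ⟹  1 = (4)·380 + (-31)·49
So (-31)·49 ≡ 1 (mod 380), i.e. 49^(-1) ≡ -31 ≡ 349 (mod 380).
Check: 49 × 349 = 17101 ≡ 1 (mod 380)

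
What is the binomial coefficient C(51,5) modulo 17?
0

Using Lucas' theorem:
Write n=51 and k=5 in base 17:
n in base 17: [3, 0]
k in base 17: [0, 5]
C(51,5) mod 17 = ∏ C(n_i, k_i) mod 17
Digit binomials (mod 17): C(3,0) = 1; C(0,5) = 0 (k_i > n_i)
Product: 1 × 0 = 0 ≡ 0 (mod 17)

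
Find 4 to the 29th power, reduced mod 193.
134

Repeated squaring. Binary of 29 = 11101.
4^1 ≡ 4 (mod 193); 4^2 ≡ 16 (mod 193); 4^4 ≡ 63 (mod 193); 4^8 ≡ 109 (mod 193); 4^16 ≡ 108 (mod 193)
4^29 = 4^1 × 4^4 × 4^8 × 4^16 ≡ 134 (mod 193)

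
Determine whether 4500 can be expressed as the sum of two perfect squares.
12² + 66² (a=12, b=66)

Factorization: 4500 = 2^2 × 3^2 × 5^3
By Fermat: n is sum of two squares iff every prime p ≡ 3 (mod 4) appears to even power.
All primes ≡ 3 (mod 4) appear to even power.
Search a = 0, 1, 2, … for 4500 - a² a perfect square: first hit at a = 12: 4500 - 144 = 4356 = 66².
4500 = 12² + 66² = 144 + 4356 ✓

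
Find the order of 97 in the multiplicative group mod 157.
156

157 is prime, so ord(97) divides φ(157) = 156.
Divisors of 156: 1, 2, 3, 4, 6, 12, 13, 26, 39, 52, 78, 156.
Repeated squaring: 97^1 ≡ 97, 97^2 ≡ 146, 97^4 ≡ 121, 97^8 ≡ 40, 97^16 ≡ 30, 97^32 ≡ 115, 97^64 ≡ 37, 97^128 ≡ 113 (mod 157).
Test 97^d mod 157 for each divisor d in increasing order:
97^1 ≡ 97
97^2 ≡ 146
97^3 = 97^2·97^1 ≡ 32
97^4 ≡ 121
97^6 = 97^4·97^2 ≡ 82
97^12 = 97^8·97^4 ≡ 130
97^13 = 97^8·97^4·97^1 ≡ 50
97^26 = 97^16·97^8·97^2 ≡ 145
97^39 = 97^32·97^4·97^2·97^1 ≡ 28
97^52 = 97^32·97^16·97^4 ≡ 144
97^78 = 97^64·97^8·97^4·97^2 ≡ 156
97^156 = 97^128·97^16·97^8·97^4 ≡ 1  ← first divisor giving 1
The order is 156.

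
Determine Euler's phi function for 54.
18

54 = 2 × 3^3
φ(n) = n × ∏(1 - 1/p) for each prime p dividing n
φ(54) = 54 × (1 - 1/2) × (1 - 1/3) = 18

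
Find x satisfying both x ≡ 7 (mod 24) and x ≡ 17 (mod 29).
655

Using Chinese Remainder Theorem:
M = 24 × 29 = 696
M1 = 29, M2 = 24
y1 = 29^(-1) mod 24 = 5
y2 = 24^(-1) mod 29 = 23
x = (7×29×5 + 17×24×23) mod 696 = 655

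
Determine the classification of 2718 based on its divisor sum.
abundant

Proper divisors of 2718: sum = 1 + 2 + 3 + 6 + 9 + 18 + 151 + 302 + 453 + 906 + 1359 = 3210
Since 3210 > 2718, 2718 is abundant.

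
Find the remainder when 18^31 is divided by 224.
32

Repeated squaring. Binary of 31 = 11111.
18^1 ≡ 18 (mod 224); 18^2 ≡ 100 (mod 224); 18^4 ≡ 144 (mod 224); 18^8 ≡ 128 (mod 224); 18^16 ≡ 32 (mod 224)
18^31 = 18^1 × 18^2 × 18^4 × 18^8 × 18^16 ≡ 32 (mod 224)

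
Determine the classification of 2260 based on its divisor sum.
abundant

Proper divisors of 2260: sum = 1 + 2 + 4 + 5 + 10 + 20 + 113 + 226 + 452 + 565 + 1130 = 2528
Since 2528 > 2260, 2260 is abundant.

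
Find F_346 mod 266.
41

Matrix identity: Q^n = [[F_(n+1), F_n], [F_n, F_(n-1)]] with Q = [[1,1],[1,0]].
n = 346 = 101011010₂. Square-and-multiply, entries mod 266:
Q^1 = [[1,1],[1,0]]
Q^2 = (Q^1)² = [[2,1],[1,1]]
Q^5 = (Q^2)²·Q = [[8,5],[5,3]]
Q^10 = (Q^5)² = [[89,55],[55,34]]
Q^21 = (Q^10)²·Q = [[155,40],[40,115]]
Q^43 = (Q^21)²·Q = [[249,89],[89,160]]
Q^86 = (Q^43)² = [[230,225],[225,5]]
Q^173 = (Q^86)²·Q = [[258,51],[51,207]]
Q^346 = (Q^173)² = [[5,41],[41,230]]
F_346 mod 266 = Q^346[0][1] = 41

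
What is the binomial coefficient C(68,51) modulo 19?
0

Using Lucas' theorem:
Write n=68 and k=51 in base 19:
n in base 19: [3, 11]
k in base 19: [2, 13]
C(68,51) mod 19 = ∏ C(n_i, k_i) mod 19
Digit binomials (mod 19): C(3,2) = 3; C(11,13) = 0 (k_i > n_i)
Product: 3 × 0 = 0 ≡ 0 (mod 19)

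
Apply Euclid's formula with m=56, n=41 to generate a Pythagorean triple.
(1455, 4592, 4817)

Euclid's formula: a = m² - n², b = 2mn, c = m² + n²
m = 56, n = 41
a = 56² - 41² = 3136 - 1681 = 1455
b = 2 × 56 × 41 = 4592
c = 56² + 41² = 3136 + 1681 = 4817
Verification: 1455² + 4592² = 2117025 + 21086464 = 23203489 = 4817² ✓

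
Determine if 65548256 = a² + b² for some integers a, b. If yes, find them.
Not possible

Factorization: 65548256 = 2^5 × 127^3
By Fermat: n is sum of two squares iff every prime p ≡ 3 (mod 4) appears to even power.
Prime(s) ≡ 3 (mod 4) with odd exponent: [(127, 3)]
Therefore 65548256 cannot be expressed as a² + b².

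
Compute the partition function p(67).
2679689

p(n) counts ways to write n as a sum of positive integers (order ignored).
Euler's pentagonal recurrence: p(k) = p(k-1) + p(k-2) - p(k-5) - p(k-7) + p(k-12) + p(k-15) - ... (offsets j(3j∓1)/2, signs ++--, p(0)=1, p(<0)=0).
DP table for k = 0..66: p(0)=1, p(1)=1, p(2)=2, p(3)=3, p(4)=5, p(5)=7, p(6)=11, p(7)=15, p(8)=22, p(9)=30, p(10)=42, p(11)=56, p(12)=77, p(13)=101, p(14)=135, p(15)=176, p(16)=231, p(17)=297, p(18)=385, p(19)=490, p(20)=627, p(21)=792, p(22)=1002, p(23)=1255, p(24)=1575, p(25)=1958, p(26)=2436, p(27)=3010, p(28)=3718, p(29)=4565, p(30)=5604, p(31)=6842, p(32)=8349, p(33)=10143, p(34)=12310, p(35)=14883, p(36)=17977, p(37)=21637, p(38)=26015, p(39)=31185, p(40)=37338, p(41)=44583, p(42)=53174, p(43)=63261, p(44)=75175, p(45)=89134, p(46)=105558, p(47)=124754, p(48)=147273, p(49)=173525, p(50)=204226, p(51)=239943, p(52)=281589, p(53)=329931, p(54)=386155, p(55)=451276, p(56)=526823, p(57)=614154, p(58)=715220, p(59)=831820, p(60)=966467, p(61)=1121505, p(62)=1300156, p(63)=1505499, p(64)=1741630, p(65)=2012558, p(66)=2323520.
Final step: p(67) = p(66) + p(65) - p(62) - p(60) + p(55) + p(52) - p(45) - p(41) + p(32) + p(27) - p(16) - p(10)
= 2323520 + 2012558 - 1300156 - 966467 + 451276 + 281589 - 89134 - 44583 + 8349 + 3010 - 231 - 42
= 2679689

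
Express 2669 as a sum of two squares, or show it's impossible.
13² + 50² (a=13, b=50)

Factorization: 2669 = 17 × 157
By Fermat: n is sum of two squares iff every prime p ≡ 3 (mod 4) appears to even power.
All primes ≡ 3 (mod 4) appear to even power.
Search a = 0, 1, 2, … for 2669 - a² a perfect square: first hit at a = 13: 2669 - 169 = 2500 = 50².
2669 = 13² + 50² = 169 + 2500 ✓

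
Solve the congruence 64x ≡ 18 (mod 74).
x ≡ 13 (mod 37)

gcd(64, 74) = 2, which divides 18, so solutions exist.
Divide through by 2: 32x ≡ 9 (mod 37).
Find 32^(-1) mod 37 by the extended Euclidean algorithm:
37 = 1 × 32 + 5  ⟹  5 = (1)·37 + (-1)·32
32 = 6 × 5 + 2  ⟹  2 = (-6)·37 + (7)·32
5 = 2 × 2 + 1  ⟹  1 = (13)·37 + (-15)·32
So (-15)·32 ≡ 1 (mod 37), i.e. 32^(-1) ≡ -15 ≡ 22 (mod 37).
x ≡ 22 × 9 = 198 ≡ 13 (mod 37).
Check: 64 × 13 = 832 ≡ 18 (mod 74).
x ≡ 13 (mod 37), giving 2 solutions mod 74.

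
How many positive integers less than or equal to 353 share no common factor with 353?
352

353 = 353
φ(n) = n × ∏(1 - 1/p) for each prime p dividing n
φ(353) = 353 × (1 - 1/353) = 352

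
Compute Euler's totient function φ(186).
60

186 = 2 × 3 × 31
φ(n) = n × ∏(1 - 1/p) for each prime p dividing n
φ(186) = 186 × (1 - 1/2) × (1 - 1/3) × (1 - 1/31) = 60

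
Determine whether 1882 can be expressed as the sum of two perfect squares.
19² + 39² (a=19, b=39)

Factorization: 1882 = 2 × 941
By Fermat: n is sum of two squares iff every prime p ≡ 3 (mod 4) appears to even power.
All primes ≡ 3 (mod 4) appear to even power.
Search a = 0, 1, 2, … for 1882 - a² a perfect square: first hit at a = 19: 1882 - 361 = 1521 = 39².
1882 = 19² + 39² = 361 + 1521 ✓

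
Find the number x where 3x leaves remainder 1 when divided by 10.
7

gcd(3, 10) = 1, so the inverse exists.
Extended Euclidean algorithm on (10, 3):
10 = 3 × 3 + 1  ⟹  1 = (1)·10 + (-3)·3
So (-3)·3 ≡ 1 (mod 10), i.e. 3^(-1) ≡ -3 ≡ 7 (mod 10).
Check: 3 × 7 = 21 ≡ 1 (mod 10)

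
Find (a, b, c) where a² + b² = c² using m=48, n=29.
(1463, 2784, 3145)

Euclid's formula: a = m² - n², b = 2mn, c = m² + n²
m = 48, n = 29
a = 48² - 29² = 2304 - 841 = 1463
b = 2 × 48 × 29 = 2784
c = 48² + 29² = 2304 + 841 = 3145
Verification: 1463² + 2784² = 2140369 + 7750656 = 9891025 = 3145² ✓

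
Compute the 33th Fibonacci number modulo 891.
673

Matrix identity: Q^n = [[F_(n+1), F_n], [F_n, F_(n-1)]] with Q = [[1,1],[1,0]].
n = 33 = 100001₂. Square-and-multiply, entries mod 891:
Q^1 = [[1,1],[1,0]]
Q^2 = (Q^1)² = [[2,1],[1,1]]
Q^4 = (Q^2)² = [[5,3],[3,2]]
Q^8 = (Q^4)² = [[34,21],[21,13]]
Q^16 = (Q^8)² = [[706,96],[96,610]]
Q^33 = (Q^16)²·Q = [[487,673],[673,705]]
F_33 mod 891 = Q^33[0][1] = 673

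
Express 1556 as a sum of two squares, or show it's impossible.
20² + 34² (a=20, b=34)

Factorization: 1556 = 2^2 × 389
By Fermat: n is sum of two squares iff every prime p ≡ 3 (mod 4) appears to even power.
All primes ≡ 3 (mod 4) appear to even power.
Search a = 0, 1, 2, … for 1556 - a² a perfect square: first hit at a = 20: 1556 - 400 = 1156 = 34².
1556 = 20² + 34² = 400 + 1156 ✓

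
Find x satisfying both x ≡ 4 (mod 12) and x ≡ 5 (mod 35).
40

Using Chinese Remainder Theorem:
M = 12 × 35 = 420
M1 = 35, M2 = 12
y1 = 35^(-1) mod 12 = 11
y2 = 12^(-1) mod 35 = 3
x = (4×35×11 + 5×12×3) mod 420 = 40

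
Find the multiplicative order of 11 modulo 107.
53

107 is prime, so ord(11) divides φ(107) = 106.
Divisors of 106: 1, 2, 53, 106.
Repeated squaring: 11^1 ≡ 11, 11^2 ≡ 14, 11^4 ≡ 89, 11^8 ≡ 3, 11^16 ≡ 9, 11^32 ≡ 81, 11^64 ≡ 34 (mod 107).
Test 11^d mod 107 for each divisor d in increasing order:
11^1 ≡ 11
11^2 ≡ 14
11^53 = 11^32·11^16·11^4·11^1 ≡ 1  ← first divisor giving 1
The order is 53.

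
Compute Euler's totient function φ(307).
306

307 = 307
φ(n) = n × ∏(1 - 1/p) for each prime p dividing n
φ(307) = 307 × (1 - 1/307) = 306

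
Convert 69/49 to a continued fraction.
[1; 2, 2, 4, 2]

Euclidean algorithm steps:
69 = 1 × 49 + 20
49 = 2 × 20 + 9
20 = 2 × 9 + 2
9 = 4 × 2 + 1
2 = 2 × 1 + 0
Continued fraction: [1; 2, 2, 4, 2]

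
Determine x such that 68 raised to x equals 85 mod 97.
66

Baby-step giant-step with step n = ⌈√97⌉ = 10.
Baby steps 68^j mod 97 (j:value) for j=0..9: 0:1, 1:68, 2:65, 3:55, 4:54, 5:83, 6:18, 7:60, 8:6, 9:20.
Giant-step multiplier: 68^(-10) ≡ 68^(96-10) = 68^86 ≡ 49 (mod 97).
Giant steps γ_i = 85·49^i mod 97: γ_0=85, γ_1=91, γ_2=94, γ_3=47, γ_4=72, γ_5=36, γ_6=18 (in table at j=6).
x = i·n + j = 6·10 + 6 = 66.
Check: 68^66 ≡ 85 (mod 97).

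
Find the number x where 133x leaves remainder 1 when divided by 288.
13

gcd(133, 288) = 1, so the inverse exists.
Extended Euclidean algorithm on (288, 133):
288 = 2 × 133 + 22  ⟹  22 = (1)·288 + (-2)·133
133 = 6 × 22 + 1  ⟹  1 = (-6)·288 + (13)·133
So (13)·133 ≡ 1 (mod 288), i.e. 133^(-1) ≡ 13 (mod 288).
Check: 133 × 13 = 1729 ≡ 1 (mod 288)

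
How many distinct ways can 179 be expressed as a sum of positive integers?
625846753120

p(n) counts ways to write n as a sum of positive integers (order ignored).
Euler's pentagonal recurrence: p(k) = p(k-1) + p(k-2) - p(k-5) - p(k-7) + p(k-12) + p(k-15) - ... (offsets j(3j∓1)/2, signs ++--, p(0)=1, p(<0)=0).
DP table for k = 0..178: p(0)=1, p(1)=1, p(2)=2, p(3)=3, p(4)=5, p(5)=7, p(6)=11, p(7)=15, p(8)=22, p(9)=30, p(10)=42, p(11)=56, p(12)=77, p(13)=101, p(14)=135, p(15)=176, p(16)=231, p(17)=297, p(18)=385, p(19)=490, p(20)=627, p(21)=792, p(22)=1002, p(23)=1255, p(24)=1575, p(25)=1958, p(26)=2436, p(27)=3010, p(28)=3718, p(29)=4565, p(30)=5604, p(31)=6842, p(32)=8349, p(33)=10143, p(34)=12310, p(35)=14883, p(36)=17977, p(37)=21637, p(38)=26015, p(39)=31185, p(40)=37338, p(41)=44583, p(42)=53174, p(43)=63261, p(44)=75175, p(45)=89134, p(46)=105558, p(47)=124754, p(48)=147273, p(49)=173525, p(50)=204226, p(51)=239943, p(52)=281589, p(53)=329931, p(54)=386155, p(55)=451276, p(56)=526823, p(57)=614154, p(58)=715220, p(59)=831820, p(60)=966467, p(61)=1121505, p(62)=1300156, p(63)=1505499, p(64)=1741630, p(65)=2012558, p(66)=2323520, p(67)=2679689, p(68)=3087735, p(69)=3554345, p(70)=4087968, p(71)=4697205, p(72)=5392783, p(73)=6185689, p(74)=7089500, p(75)=8118264, p(76)=9289091, p(77)=10619863, p(78)=12132164, p(79)=13848650, p(80)=15796476, p(81)=18004327, p(82)=20506255, p(83)=23338469, p(84)=26543660, p(85)=30167357, p(86)=34262962, p(87)=38887673, p(88)=44108109, p(89)=49995925, p(90)=56634173, p(91)=64112359, p(92)=72533807, p(93)=82010177, p(94)=92669720, p(95)=104651419, p(96)=118114304, p(97)=133230930, p(98)=150198136, p(99)=169229875, p(100)=190569292, p(101)=214481126, p(102)=241265379, p(103)=271248950, p(104)=304801365, p(105)=342325709, p(106)=384276336, p(107)=431149389, p(108)=483502844, p(109)=541946240, p(110)=607163746, p(111)=679903203, p(112)=761002156, p(113)=851376628, p(114)=952050665, p(115)=1064144451, p(116)=1188908248, p(117)=1327710076, p(118)=1482074143, p(119)=1653668665, p(120)=1844349560, p(121)=2056148051, p(122)=2291320912, p(123)=2552338241, p(124)=2841940500, p(125)=3163127352, p(126)=3519222692, p(127)=3913864295, p(128)=4351078600, p(129)=4835271870, p(130)=5371315400, p(131)=5964539504, p(132)=6620830889, p(133)=7346629512, p(134)=8149040695, p(135)=9035836076, p(136)=10015581680, p(137)=11097645016, p(138)=12292341831, p(139)=13610949895, p(140)=15065878135, p(141)=16670689208, p(142)=18440293320, p(143)=20390982757, p(144)=22540654445, p(145)=24908858009, p(146)=27517052599, p(147)=30388671978, p(148)=33549419497, p(149)=37027355200, p(150)=40853235313, p(151)=45060624582, p(152)=49686288421, p(153)=54770336324, p(154)=60356673280, p(155)=66493182097, p(156)=73232243759, p(157)=80630964769, p(158)=88751778802, p(159)=97662728555, p(160)=107438159466, p(161)=118159068427, p(162)=129913904637, p(163)=142798995930, p(164)=156919475295, p(165)=172389800255, p(166)=189334822579, p(167)=207890420102, p(168)=228204732751, p(169)=250438925115, p(170)=274768617130, p(171)=301384802048, p(172)=330495499613, p(173)=362326859895, p(174)=397125074750, p(175)=435157697830, p(176)=476715857290, p(177)=522115831195, p(178)=571701605655.
Final step: p(179) = p(178) + p(177) - p(174) - p(172) + p(167) + p(164) - p(157) - p(153) + p(144) + p(139) - p(128) - p(122) + p(109) + p(102) - p(87) - p(79) + p(62) + p(53) - p(34) - p(24) + p(3)
= 571701605655 + 522115831195 - 397125074750 - 330495499613 + 207890420102 + 156919475295 - 80630964769 - 54770336324 + 22540654445 + 13610949895 - 4351078600 - 2291320912 + 541946240 + 241265379 - 38887673 - 13848650 + 1300156 + 329931 - 12310 - 1575 + 3
= 625846753120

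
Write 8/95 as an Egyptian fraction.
1/12 + 1/1140

Greedy algorithm:
8/95: ceiling(95/8) = 12, use 1/12
1/1140: ceiling(1140/1) = 1140, use 1/1140
Result: 8/95 = 1/12 + 1/1140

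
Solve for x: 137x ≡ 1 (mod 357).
86

gcd(137, 357) = 1, so the inverse exists.
Extended Euclidean algorithm on (357, 137):
357 = 2 × 137 + 83  ⟹  83 = (1)·357 + (-2)·137
137 = 1 × 83 + 54  ⟹  54 = (-1)·357 + (3)·137
83 = 1 × 54 + 29  ⟹  29 = (2)·357 + (-5)·137
54 = 1 × 29 + 25  ⟹  25 = (-3)·357 + (8)·137
29 = 1 × 25 + 4  ⟹  4 = (5)·357 + (-13)·137
25 = 6 × 4 + 1  ⟹  1 = (-33)·357 + (86)·137
So (86)·137 ≡ 1 (mod 357), i.e. 137^(-1) ≡ 86 (mod 357).
Check: 137 × 86 = 11782 ≡ 1 (mod 357)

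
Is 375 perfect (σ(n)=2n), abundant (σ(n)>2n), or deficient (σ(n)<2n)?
deficient

Proper divisors of 375: sum = 1 + 3 + 5 + 15 + 25 + 75 + 125 = 249
Since 249 < 375, 375 is deficient.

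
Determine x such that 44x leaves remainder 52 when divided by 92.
x ≡ 20 (mod 23)

gcd(44, 92) = 4, which divides 52, so solutions exist.
Divide through by 4: 11x ≡ 13 (mod 23).
Find 11^(-1) mod 23 by the extended Euclidean algorithm:
23 = 2 × 11 + 1  ⟹  1 = (1)·23 + (-2)·11
So (-2)·11 ≡ 1 (mod 23), i.e. 11^(-1) ≡ -2 ≡ 21 (mod 23).
x ≡ 21 × 13 = 273 ≡ 20 (mod 23).
Check: 44 × 20 = 880 ≡ 52 (mod 92).
x ≡ 20 (mod 23), giving 4 solutions mod 92.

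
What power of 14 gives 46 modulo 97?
15

Baby-step giant-step with step n = ⌈√97⌉ = 10.
Baby steps 14^j mod 97 (j:value) for j=0..9: 0:1, 1:14, 2:2, 3:28, 4:4, 5:56, 6:8, 7:15, 8:16, 9:30.
Giant-step multiplier: 14^(-10) ≡ 14^(96-10) = 14^86 ≡ 94 (mod 97).
Giant steps γ_i = 46·94^i mod 97: γ_0=46, γ_1=56 (in table at j=5).
x = i·n + j = 1·10 + 5 = 15.
Check: 14^15 ≡ 46 (mod 97).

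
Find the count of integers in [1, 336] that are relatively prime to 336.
96

336 = 2^4 × 3 × 7
φ(n) = n × ∏(1 - 1/p) for each prime p dividing n
φ(336) = 336 × (1 - 1/2) × (1 - 1/3) × (1 - 1/7) = 96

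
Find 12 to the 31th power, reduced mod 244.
12

Repeated squaring. Binary of 31 = 11111.
12^1 ≡ 12 (mod 244); 12^2 ≡ 144 (mod 244); 12^4 ≡ 240 (mod 244); 12^8 ≡ 16 (mod 244); 12^16 ≡ 12 (mod 244)
12^31 = 12^1 × 12^2 × 12^4 × 12^8 × 12^16 ≡ 12 (mod 244)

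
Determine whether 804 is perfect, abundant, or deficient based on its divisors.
abundant

Proper divisors of 804: sum = 1 + 2 + 3 + 4 + 6 + 12 + 67 + 134 + 201 + 268 + 402 = 1100
Since 1100 > 804, 804 is abundant.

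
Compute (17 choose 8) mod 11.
0

Using Lucas' theorem:
Write n=17 and k=8 in base 11:
n in base 11: [1, 6]
k in base 11: [0, 8]
C(17,8) mod 11 = ∏ C(n_i, k_i) mod 11
Digit binomials (mod 11): C(1,0) = 1; C(6,8) = 0 (k_i > n_i)
Product: 1 × 0 = 0 ≡ 0 (mod 11)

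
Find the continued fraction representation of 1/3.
[0; 3]

Euclidean algorithm steps:
1 = 0 × 3 + 1
3 = 3 × 1 + 0
Continued fraction: [0; 3]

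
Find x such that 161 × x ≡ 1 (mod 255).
236

gcd(161, 255) = 1, so the inverse exists.
Extended Euclidean algorithm on (255, 161):
255 = 1 × 161 + 94  ⟹  94 = (1)·255 + (-1)·161
161 = 1 × 94 + 67  ⟹  67 = (-1)·255 + (2)·161
94 = 1 × 67 + 27  ⟹  27 = (2)·255 + (-3)·161
67 = 2 × 27 + 13  ⟹  13 = (-5)·255 + (8)·161
27 = 2 × 13 + 1  ⟹  1 = (12)·255 + (-19)·161
So (-19)·161 ≡ 1 (mod 255), i.e. 161^(-1) ≡ -19 ≡ 236 (mod 255).
Check: 161 × 236 = 37996 ≡ 1 (mod 255)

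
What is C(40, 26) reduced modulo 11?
6

Using Lucas' theorem:
Write n=40 and k=26 in base 11:
n in base 11: [3, 7]
k in base 11: [2, 4]
C(40,26) mod 11 = ∏ C(n_i, k_i) mod 11
Digit binomials (mod 11): C(3,2) = 3; C(7,4) = 35 ≡ 2
Product: 3 × 2 = 6 ≡ 6 (mod 11)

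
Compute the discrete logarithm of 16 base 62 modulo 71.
22

Baby-step giant-step with step n = ⌈√71⌉ = 9.
Baby steps 62^j mod 71 (j:value) for j=0..8: 0:1, 1:62, 2:10, 3:52, 4:29, 5:23, 6:6, 7:17, 8:60.
Giant-step multiplier: 62^(-9) ≡ 62^(70-9) = 62^61 ≡ 33 (mod 71).
Giant steps γ_i = 16·33^i mod 71: γ_0=16, γ_1=31, γ_2=29 (in table at j=4).
x = i·n + j = 2·9 + 4 = 22.
Check: 62^22 ≡ 16 (mod 71).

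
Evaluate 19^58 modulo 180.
1

Repeated squaring. Binary of 58 = 111010.
19^1 ≡ 19 (mod 180); 19^2 ≡ 1 (mod 180); 19^4 ≡ 1 (mod 180); 19^8 ≡ 1 (mod 180); 19^16 ≡ 1 (mod 180); 19^32 ≡ 1 (mod 180)
19^58 = 19^2 × 19^8 × 19^16 × 19^32 ≡ 1 (mod 180)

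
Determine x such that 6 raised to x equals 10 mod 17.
13

Baby-step giant-step with step n = ⌈√17⌉ = 5.
Baby steps 6^j mod 17 (j:value) for j=0..4: 0:1, 1:6, 2:2, 3:12, 4:4.
Giant-step multiplier: 6^(-5) ≡ 6^(16-5) = 6^11 ≡ 5 (mod 17).
Giant steps γ_i = 10·5^i mod 17: γ_0=10, γ_1=16, γ_2=12 (in table at j=3).
x = i·n + j = 2·5 + 3 = 13.
Check: 6^13 ≡ 10 (mod 17).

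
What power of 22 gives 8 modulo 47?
4

Baby-step giant-step with step n = ⌈√47⌉ = 7.
Baby steps 22^j mod 47 (j:value) for j=0..6: 0:1, 1:22, 2:14, 3:26, 4:8, 5:35, 6:18.
h = 8 is already in the table at j=4, so x = 4.
Check: 22^4 ≡ 8 (mod 47).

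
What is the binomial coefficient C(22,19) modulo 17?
10

Using Lucas' theorem:
Write n=22 and k=19 in base 17:
n in base 17: [1, 5]
k in base 17: [1, 2]
C(22,19) mod 17 = ∏ C(n_i, k_i) mod 17
Digit binomials (mod 17): C(1,1) = 1; C(5,2) = 10
Product: 1 × 10 = 10 ≡ 10 (mod 17)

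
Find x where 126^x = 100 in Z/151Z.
86

Baby-step giant-step with step n = ⌈√151⌉ = 13.
Baby steps 126^j mod 151 (j:value) for j=0..12: 0:1, 1:126, 2:21, 3:79, 4:139, 5:149, 6:50, 7:109, 8:144, 9:24, 10:4, 11:51, 12:84.
Giant-step multiplier: 126^(-13) ≡ 126^(150-13) = 126^137 ≡ 54 (mod 151).
Giant steps γ_i = 100·54^i mod 151: γ_0=100, γ_1=115, γ_2=19, γ_3=120, γ_4=138, γ_5=53, γ_6=144 (in table at j=8).
x = i·n + j = 6·13 + 8 = 86.
Check: 126^86 ≡ 100 (mod 151).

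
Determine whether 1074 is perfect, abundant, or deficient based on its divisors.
abundant

Proper divisors of 1074: sum = 1 + 2 + 3 + 6 + 179 + 358 + 537 = 1086
Since 1086 > 1074, 1074 is abundant.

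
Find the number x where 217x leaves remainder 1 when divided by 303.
229

gcd(217, 303) = 1, so the inverse exists.
Extended Euclidean algorithm on (303, 217):
303 = 1 × 217 + 86  ⟹  86 = (1)·303 + (-1)·217
217 = 2 × 86 + 45  ⟹  45 = (-2)·303 + (3)·217
86 = 1 × 45 + 41  ⟹  41 = (3)·303 + (-4)·217
45 = 1 × 41 + 4  ⟹  4 = (-5)·303 + (7)·217
41 = 10 × 4 + 1  ⟹  1 = (53)·303 + (-74)·217
So (-74)·217 ≡ 1 (mod 303), i.e. 217^(-1) ≡ -74 ≡ 229 (mod 303).
Check: 217 × 229 = 49693 ≡ 1 (mod 303)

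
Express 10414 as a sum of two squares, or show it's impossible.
Not possible

Factorization: 10414 = 2 × 41 × 127
By Fermat: n is sum of two squares iff every prime p ≡ 3 (mod 4) appears to even power.
Prime(s) ≡ 3 (mod 4) with odd exponent: [(127, 1)]
Therefore 10414 cannot be expressed as a² + b².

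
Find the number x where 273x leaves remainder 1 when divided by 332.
45

gcd(273, 332) = 1, so the inverse exists.
Extended Euclidean algorithm on (332, 273):
332 = 1 × 273 + 59  ⟹  59 = (1)·332 + (-1)·273
273 = 4 × 59 + 37  ⟹  37 = (-4)·332 + (5)·273
59 = 1 × 37 + 22  ⟹  22 = (5)·332 + (-6)·273
37 = 1 × 22 + 15  ⟹  15 = (-9)·332 + (11)·273
22 = 1 × 15 + 7  ⟹  7 = (14)·332 + (-17)·273
15 = 2 × 7 + 1  ⟹  1 = (-37)·332 + (45)·273
So (45)·273 ≡ 1 (mod 332), i.e. 273^(-1) ≡ 45 (mod 332).
Check: 273 × 45 = 12285 ≡ 1 (mod 332)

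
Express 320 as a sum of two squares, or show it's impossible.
8² + 16² (a=8, b=16)

Factorization: 320 = 2^6 × 5
By Fermat: n is sum of two squares iff every prime p ≡ 3 (mod 4) appears to even power.
All primes ≡ 3 (mod 4) appear to even power.
Search a = 0, 1, 2, … for 320 - a² a perfect square: first hit at a = 8: 320 - 64 = 256 = 16².
320 = 8² + 16² = 64 + 256 ✓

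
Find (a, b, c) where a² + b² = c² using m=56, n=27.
(2407, 3024, 3865)

Euclid's formula: a = m² - n², b = 2mn, c = m² + n²
m = 56, n = 27
a = 56² - 27² = 3136 - 729 = 2407
b = 2 × 56 × 27 = 3024
c = 56² + 27² = 3136 + 729 = 3865
Verification: 2407² + 3024² = 5793649 + 9144576 = 14938225 = 3865² ✓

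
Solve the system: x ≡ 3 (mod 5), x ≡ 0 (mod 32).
128

Using Chinese Remainder Theorem:
M = 5 × 32 = 160
M1 = 32, M2 = 5
y1 = 32^(-1) mod 5 = 3
y2 = 5^(-1) mod 32 = 13
x = (3×32×3 + 0×5×13) mod 160 = 128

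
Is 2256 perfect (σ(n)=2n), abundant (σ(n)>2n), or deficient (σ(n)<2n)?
abundant

Proper divisors of 2256: sum = 1 + 2 + 3 + 4 + 6 + 8 + 12 + 16 + ... + 376 + 564 + 752 + 1128 (19 divisors) = 3696
Since 3696 > 2256, 2256 is abundant.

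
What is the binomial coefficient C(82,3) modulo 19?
1

Using Lucas' theorem:
Write n=82 and k=3 in base 19:
n in base 19: [4, 6]
k in base 19: [0, 3]
C(82,3) mod 19 = ∏ C(n_i, k_i) mod 19
Digit binomials (mod 19): C(4,0) = 1; C(6,3) = 20 ≡ 1
Product: 1 × 1 = 1 ≡ 1 (mod 19)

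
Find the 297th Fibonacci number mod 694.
444

Matrix identity: Q^n = [[F_(n+1), F_n], [F_n, F_(n-1)]] with Q = [[1,1],[1,0]].
n = 297 = 100101001₂. Square-and-multiply, entries mod 694:
Q^1 = [[1,1],[1,0]]
Q^2 = (Q^1)² = [[2,1],[1,1]]
Q^4 = (Q^2)² = [[5,3],[3,2]]
Q^9 = (Q^4)²·Q = [[55,34],[34,21]]
Q^18 = (Q^9)² = [[17,502],[502,209]]
Q^37 = (Q^18)²·Q = [[7,371],[371,330]]
Q^74 = (Q^37)² = [[278,107],[107,171]]
Q^148 = (Q^74)² = [[595,157],[157,438]]
Q^297 = (Q^148)²·Q = [[229,444],[444,479]]
F_297 mod 694 = Q^297[0][1] = 444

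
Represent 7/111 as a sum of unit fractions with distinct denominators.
1/16 + 1/1776

Greedy algorithm:
7/111: ceiling(111/7) = 16, use 1/16
1/1776: ceiling(1776/1) = 1776, use 1/1776
Result: 7/111 = 1/16 + 1/1776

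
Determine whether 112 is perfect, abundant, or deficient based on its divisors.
abundant

Proper divisors of 112: sum = 1 + 2 + 4 + 7 + 8 + 14 + 16 + 28 + 56 = 136
Since 136 > 112, 112 is abundant.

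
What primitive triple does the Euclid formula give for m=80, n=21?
(5959, 3360, 6841)

Euclid's formula: a = m² - n², b = 2mn, c = m² + n²
m = 80, n = 21
a = 80² - 21² = 6400 - 441 = 5959
b = 2 × 80 × 21 = 3360
c = 80² + 21² = 6400 + 441 = 6841
Verification: 5959² + 3360² = 35509681 + 11289600 = 46799281 = 6841² ✓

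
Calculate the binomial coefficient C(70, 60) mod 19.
1

Using Lucas' theorem:
Write n=70 and k=60 in base 19:
n in base 19: [3, 13]
k in base 19: [3, 3]
C(70,60) mod 19 = ∏ C(n_i, k_i) mod 19
Digit binomials (mod 19): C(3,3) = 1; C(13,3) = 286 ≡ 1
Product: 1 × 1 = 1 ≡ 1 (mod 19)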